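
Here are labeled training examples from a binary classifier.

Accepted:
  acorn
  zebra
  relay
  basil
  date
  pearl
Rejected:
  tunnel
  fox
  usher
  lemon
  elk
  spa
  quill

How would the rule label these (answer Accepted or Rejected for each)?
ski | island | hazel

Every 'Accepted' example satisfies: length ≥ 4 AND contains 'a'. None of the 'Rejected' examples do.
ski → length 3, no 'a' → Rejected. island → length 6, has 'a' → Accepted. hazel → length 5, has 'a' → Accepted.

Rejected, Accepted, Accepted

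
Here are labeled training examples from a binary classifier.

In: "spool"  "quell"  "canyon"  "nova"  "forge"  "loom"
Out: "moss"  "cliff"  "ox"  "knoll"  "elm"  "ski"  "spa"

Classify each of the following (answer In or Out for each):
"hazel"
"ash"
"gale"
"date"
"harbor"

In, Out, In, In, In

All 'In' examples share one property — has ≥ 2 vowels — and every 'Out' example lacks it.
"hazel": 2 vowels — matches, so In. "ash": 1 vowel — doesn't qualify, so Out. "gale": 2 vowels — matches, so In. "date": 2 vowels — matches, so In. "harbor": 2 vowels — matches, so In.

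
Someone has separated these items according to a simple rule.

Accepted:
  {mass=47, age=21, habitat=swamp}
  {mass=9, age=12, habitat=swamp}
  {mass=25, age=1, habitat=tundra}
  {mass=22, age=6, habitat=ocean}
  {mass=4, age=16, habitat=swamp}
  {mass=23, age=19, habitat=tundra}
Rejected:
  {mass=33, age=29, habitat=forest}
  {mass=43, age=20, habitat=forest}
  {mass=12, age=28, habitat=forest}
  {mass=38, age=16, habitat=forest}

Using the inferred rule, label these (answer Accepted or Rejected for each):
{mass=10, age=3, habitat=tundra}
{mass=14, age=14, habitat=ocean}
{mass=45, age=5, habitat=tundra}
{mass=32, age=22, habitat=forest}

Accepted, Accepted, Accepted, Rejected

The pattern is that an item is 'Accepted' exactly when: habitat is not forest.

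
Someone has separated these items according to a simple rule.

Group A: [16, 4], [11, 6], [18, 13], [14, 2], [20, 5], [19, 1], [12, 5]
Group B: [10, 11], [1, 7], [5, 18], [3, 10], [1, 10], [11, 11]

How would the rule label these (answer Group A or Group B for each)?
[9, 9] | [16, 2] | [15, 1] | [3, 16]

Rule: first > second. This holds for each 'Group A' example and fails for each 'Group B' one.
[9, 9]: Group B (9 = 9).
[16, 2]: Group A (16 > 2).
[15, 1]: Group A (15 > 1).
[3, 16]: Group B (3 < 16).

Group B, Group A, Group A, Group B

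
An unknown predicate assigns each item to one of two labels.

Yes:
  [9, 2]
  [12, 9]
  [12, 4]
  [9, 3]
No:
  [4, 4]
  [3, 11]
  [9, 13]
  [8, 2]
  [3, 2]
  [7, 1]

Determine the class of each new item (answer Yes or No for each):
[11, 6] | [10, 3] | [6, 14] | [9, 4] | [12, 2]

Yes, Yes, No, Yes, Yes

The simplest hypothesis consistent with all the labels is: first > second AND sum ≥ 11.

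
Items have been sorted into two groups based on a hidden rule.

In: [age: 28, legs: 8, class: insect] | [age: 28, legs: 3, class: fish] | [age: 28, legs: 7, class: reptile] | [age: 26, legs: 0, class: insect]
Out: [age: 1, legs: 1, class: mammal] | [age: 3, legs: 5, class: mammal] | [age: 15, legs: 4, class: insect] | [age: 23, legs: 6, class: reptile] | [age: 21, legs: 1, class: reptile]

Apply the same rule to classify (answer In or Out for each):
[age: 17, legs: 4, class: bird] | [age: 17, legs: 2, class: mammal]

The simplest hypothesis consistent with all the labels is: age ≥ 26.

Out, Out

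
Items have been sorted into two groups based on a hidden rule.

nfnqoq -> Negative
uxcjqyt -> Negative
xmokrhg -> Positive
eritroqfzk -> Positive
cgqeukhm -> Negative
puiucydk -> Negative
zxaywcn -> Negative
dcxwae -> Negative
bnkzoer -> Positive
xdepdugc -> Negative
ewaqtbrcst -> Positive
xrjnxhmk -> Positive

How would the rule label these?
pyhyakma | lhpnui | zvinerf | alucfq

'Positive' ⟺ contains 'r'.
pyhyakma — no 'r', hence Negative. lhpnui — no 'r', hence Negative. zvinerf — has 'r', hence Positive. alucfq — no 'r', hence Negative.

Negative, Negative, Positive, Negative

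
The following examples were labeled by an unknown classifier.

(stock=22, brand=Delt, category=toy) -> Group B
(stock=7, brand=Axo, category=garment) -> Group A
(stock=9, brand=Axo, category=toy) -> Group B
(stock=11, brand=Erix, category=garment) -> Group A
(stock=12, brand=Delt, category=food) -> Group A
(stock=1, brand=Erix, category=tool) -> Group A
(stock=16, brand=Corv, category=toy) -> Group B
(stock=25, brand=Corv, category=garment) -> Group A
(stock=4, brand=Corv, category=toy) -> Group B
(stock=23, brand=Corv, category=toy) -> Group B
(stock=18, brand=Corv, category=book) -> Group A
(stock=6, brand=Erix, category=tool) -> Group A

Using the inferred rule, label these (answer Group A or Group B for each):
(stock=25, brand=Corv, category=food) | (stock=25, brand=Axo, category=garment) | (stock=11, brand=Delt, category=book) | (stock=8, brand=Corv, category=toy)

Group A, Group A, Group A, Group B

Checking candidate rules against both groups, what survives is: category is not toy.
(stock=25, brand=Corv, category=food) → category is food → Group A. (stock=25, brand=Axo, category=garment) → category is garment → Group A. (stock=11, brand=Delt, category=book) → category is book → Group A. (stock=8, brand=Corv, category=toy) → category is toy → Group B.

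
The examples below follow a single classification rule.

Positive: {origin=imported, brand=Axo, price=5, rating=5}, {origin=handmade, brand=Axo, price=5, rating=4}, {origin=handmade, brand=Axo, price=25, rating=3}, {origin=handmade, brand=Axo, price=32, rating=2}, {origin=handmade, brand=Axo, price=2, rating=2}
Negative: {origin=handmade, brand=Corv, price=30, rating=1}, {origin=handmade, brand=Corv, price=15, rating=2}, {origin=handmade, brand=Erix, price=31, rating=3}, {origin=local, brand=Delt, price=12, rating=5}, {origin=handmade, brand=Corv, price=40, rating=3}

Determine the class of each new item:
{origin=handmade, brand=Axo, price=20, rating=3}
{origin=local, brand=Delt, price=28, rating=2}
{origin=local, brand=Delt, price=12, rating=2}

Positive, Negative, Negative

A rule that fits every label: brand is Axo — true of each 'Positive' example, false of each 'Negative' one.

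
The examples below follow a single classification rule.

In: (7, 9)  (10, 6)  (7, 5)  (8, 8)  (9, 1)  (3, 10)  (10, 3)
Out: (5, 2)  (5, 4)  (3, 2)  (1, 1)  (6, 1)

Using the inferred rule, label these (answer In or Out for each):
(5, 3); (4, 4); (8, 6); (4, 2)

A rule that fits every label: sum ≥ 10 — true of each 'In' example, false of each 'Out' one.

Out, Out, In, Out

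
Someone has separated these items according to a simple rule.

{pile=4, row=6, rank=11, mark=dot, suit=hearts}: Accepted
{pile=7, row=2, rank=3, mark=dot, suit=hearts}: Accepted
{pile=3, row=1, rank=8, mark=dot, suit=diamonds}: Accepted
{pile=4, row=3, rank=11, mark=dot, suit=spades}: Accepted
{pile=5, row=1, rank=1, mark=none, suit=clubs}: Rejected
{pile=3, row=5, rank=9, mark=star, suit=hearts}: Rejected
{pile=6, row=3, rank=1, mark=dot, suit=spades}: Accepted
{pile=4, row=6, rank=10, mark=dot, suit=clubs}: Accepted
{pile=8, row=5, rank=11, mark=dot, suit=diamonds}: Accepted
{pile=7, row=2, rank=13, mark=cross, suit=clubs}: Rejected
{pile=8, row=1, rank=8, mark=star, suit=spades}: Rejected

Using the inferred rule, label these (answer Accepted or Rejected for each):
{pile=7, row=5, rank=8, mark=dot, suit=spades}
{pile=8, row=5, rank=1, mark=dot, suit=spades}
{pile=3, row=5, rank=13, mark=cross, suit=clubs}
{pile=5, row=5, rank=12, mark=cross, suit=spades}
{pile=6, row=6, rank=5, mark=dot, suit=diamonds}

Accepted, Accepted, Rejected, Rejected, Accepted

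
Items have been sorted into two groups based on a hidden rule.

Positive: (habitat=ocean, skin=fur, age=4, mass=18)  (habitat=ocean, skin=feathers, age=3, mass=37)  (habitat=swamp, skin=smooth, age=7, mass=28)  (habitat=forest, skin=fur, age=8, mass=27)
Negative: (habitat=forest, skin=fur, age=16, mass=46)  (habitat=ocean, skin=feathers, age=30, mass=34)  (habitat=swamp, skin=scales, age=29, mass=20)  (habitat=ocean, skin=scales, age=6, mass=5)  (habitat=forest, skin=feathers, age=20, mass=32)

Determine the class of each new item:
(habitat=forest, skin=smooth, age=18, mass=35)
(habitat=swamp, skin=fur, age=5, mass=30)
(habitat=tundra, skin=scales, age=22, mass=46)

Every 'Positive' example satisfies: age ≤ 8 AND mass ≥ 18. None of the 'Negative' examples do.
(habitat=forest, skin=smooth, age=18, mass=35): age = 18, mass = 35 — fails this test, so Negative. (habitat=swamp, skin=fur, age=5, mass=30): age = 5, mass = 30 — passes, so Positive. (habitat=tundra, skin=scales, age=22, mass=46): age = 22, mass = 46 — fails this test, so Negative.

Negative, Positive, Negative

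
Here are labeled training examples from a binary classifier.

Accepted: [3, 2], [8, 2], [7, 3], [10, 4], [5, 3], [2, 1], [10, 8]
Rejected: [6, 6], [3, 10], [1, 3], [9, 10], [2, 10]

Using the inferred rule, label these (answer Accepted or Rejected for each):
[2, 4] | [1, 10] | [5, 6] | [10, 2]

Rejected, Rejected, Rejected, Accepted

The classifier is using: first > second.
[2, 4] — 2 < 4, hence Rejected.
[1, 10] — 1 < 10, hence Rejected.
[5, 6] — 5 < 6, hence Rejected.
[10, 2] — 10 > 2, hence Accepted.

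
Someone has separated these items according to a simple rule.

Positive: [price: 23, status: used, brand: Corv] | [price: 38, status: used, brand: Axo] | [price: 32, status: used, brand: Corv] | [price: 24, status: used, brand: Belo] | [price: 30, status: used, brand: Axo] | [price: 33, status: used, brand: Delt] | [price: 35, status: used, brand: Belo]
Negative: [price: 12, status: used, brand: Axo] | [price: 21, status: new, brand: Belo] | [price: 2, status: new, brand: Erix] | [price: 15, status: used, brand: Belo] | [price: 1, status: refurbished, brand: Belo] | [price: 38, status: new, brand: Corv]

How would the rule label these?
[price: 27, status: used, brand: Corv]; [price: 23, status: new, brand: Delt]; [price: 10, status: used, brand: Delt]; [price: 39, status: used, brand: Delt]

The common property of the 'Positive' items is: status is used AND price ≥ 21. No 'Negative' item has it.

Positive, Negative, Negative, Positive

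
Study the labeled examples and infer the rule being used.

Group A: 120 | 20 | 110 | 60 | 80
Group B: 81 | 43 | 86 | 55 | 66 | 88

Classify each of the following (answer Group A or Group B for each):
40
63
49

Group A, Group B, Group B

One predicate separates the groups cleanly: multiple of 10.
40 → 40 = 10·4 → Group A.
63 → 63 = 10·6 + 3 → Group B.
49 → 49 = 10·4 + 9 → Group B.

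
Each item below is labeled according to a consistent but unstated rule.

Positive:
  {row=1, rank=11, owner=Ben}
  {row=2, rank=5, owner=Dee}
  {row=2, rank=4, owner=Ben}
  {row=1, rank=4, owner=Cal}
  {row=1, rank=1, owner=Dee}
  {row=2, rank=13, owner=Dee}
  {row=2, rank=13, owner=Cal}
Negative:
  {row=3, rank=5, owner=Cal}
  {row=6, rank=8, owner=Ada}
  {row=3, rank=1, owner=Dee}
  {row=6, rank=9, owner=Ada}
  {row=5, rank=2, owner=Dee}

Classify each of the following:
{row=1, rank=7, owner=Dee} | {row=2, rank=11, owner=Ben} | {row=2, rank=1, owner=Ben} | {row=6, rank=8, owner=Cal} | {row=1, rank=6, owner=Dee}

The classifier is using: row ≤ 2.
{row=1, rank=7, owner=Dee}: row = 1, meets the rule → Positive. {row=2, rank=11, owner=Ben}: row = 2, meets the rule → Positive. {row=2, rank=1, owner=Ben}: row = 2, meets the rule → Positive. {row=6, rank=8, owner=Cal}: row = 6, lacks this property → Negative. {row=1, rank=6, owner=Dee}: row = 1, meets the rule → Positive.

Positive, Positive, Positive, Negative, Positive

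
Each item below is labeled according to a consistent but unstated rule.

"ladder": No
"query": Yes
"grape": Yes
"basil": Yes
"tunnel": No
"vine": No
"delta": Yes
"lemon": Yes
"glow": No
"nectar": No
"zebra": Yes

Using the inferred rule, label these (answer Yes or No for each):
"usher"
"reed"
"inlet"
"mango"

Yes, No, Yes, Yes

One predicate separates the groups cleanly: odd length.
"usher" → length 5 → Yes.
"reed" → length 4 → No.
"inlet" → length 5 → Yes.
"mango" → length 5 → Yes.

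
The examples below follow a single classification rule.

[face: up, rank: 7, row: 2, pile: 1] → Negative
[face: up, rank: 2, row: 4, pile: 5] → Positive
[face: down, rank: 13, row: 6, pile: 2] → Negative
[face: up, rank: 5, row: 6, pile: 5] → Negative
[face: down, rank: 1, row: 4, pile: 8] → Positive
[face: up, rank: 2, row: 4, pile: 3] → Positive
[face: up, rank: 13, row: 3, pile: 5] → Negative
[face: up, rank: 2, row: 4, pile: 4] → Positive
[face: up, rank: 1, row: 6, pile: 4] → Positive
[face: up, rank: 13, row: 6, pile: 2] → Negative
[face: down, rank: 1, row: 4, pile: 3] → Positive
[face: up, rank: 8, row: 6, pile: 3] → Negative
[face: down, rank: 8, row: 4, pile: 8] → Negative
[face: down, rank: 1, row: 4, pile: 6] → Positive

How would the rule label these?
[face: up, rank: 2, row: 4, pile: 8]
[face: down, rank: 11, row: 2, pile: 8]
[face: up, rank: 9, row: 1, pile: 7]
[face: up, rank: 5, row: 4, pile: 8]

The pattern is that an item is 'Positive' exactly when: rank ≤ 2.
[face: up, rank: 2, row: 4, pile: 8] — rank = 2, hence Positive. [face: down, rank: 11, row: 2, pile: 8] — rank = 11, hence Negative. [face: up, rank: 9, row: 1, pile: 7] — rank = 9, hence Negative. [face: up, rank: 5, row: 4, pile: 8] — rank = 5, hence Negative.

Positive, Negative, Negative, Negative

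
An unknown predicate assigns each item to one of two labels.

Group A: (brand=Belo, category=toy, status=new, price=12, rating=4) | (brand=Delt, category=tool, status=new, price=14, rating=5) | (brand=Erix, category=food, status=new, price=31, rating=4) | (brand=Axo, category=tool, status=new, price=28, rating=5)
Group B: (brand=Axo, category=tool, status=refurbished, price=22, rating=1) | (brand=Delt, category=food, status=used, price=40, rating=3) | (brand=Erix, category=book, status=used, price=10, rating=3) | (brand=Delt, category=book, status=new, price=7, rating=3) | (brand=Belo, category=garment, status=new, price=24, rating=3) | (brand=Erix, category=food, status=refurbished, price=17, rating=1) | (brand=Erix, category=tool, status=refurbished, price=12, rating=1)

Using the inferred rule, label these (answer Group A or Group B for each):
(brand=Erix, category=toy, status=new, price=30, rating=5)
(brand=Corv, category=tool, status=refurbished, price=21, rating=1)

A rule that fits every label: rating ≥ 4 — true of each 'Group A' example, false of each 'Group B' one.
(brand=Erix, category=toy, status=new, price=30, rating=5): rating = 5 — checks out, so Group A.
(brand=Corv, category=tool, status=refurbished, price=21, rating=1): rating = 1 — doesn't match, so Group B.

Group A, Group B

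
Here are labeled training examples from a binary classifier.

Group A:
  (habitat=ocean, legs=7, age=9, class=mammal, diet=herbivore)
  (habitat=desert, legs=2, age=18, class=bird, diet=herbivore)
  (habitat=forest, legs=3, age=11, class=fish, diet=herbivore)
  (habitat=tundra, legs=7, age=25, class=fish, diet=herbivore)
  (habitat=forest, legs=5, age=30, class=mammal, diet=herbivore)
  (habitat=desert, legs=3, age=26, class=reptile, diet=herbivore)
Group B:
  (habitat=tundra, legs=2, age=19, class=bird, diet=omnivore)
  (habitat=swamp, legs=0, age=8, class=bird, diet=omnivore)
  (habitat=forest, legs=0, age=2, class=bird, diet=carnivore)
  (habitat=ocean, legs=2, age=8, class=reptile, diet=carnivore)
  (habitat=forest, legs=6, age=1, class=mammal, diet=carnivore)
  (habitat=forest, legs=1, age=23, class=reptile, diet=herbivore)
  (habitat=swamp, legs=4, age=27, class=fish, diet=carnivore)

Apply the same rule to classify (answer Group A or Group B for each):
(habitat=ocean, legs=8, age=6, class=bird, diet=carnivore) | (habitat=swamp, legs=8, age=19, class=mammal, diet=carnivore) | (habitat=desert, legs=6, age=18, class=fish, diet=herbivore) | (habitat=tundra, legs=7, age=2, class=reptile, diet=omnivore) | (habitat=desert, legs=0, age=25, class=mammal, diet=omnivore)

Group B, Group B, Group A, Group B, Group B

The distinguishing property — diet is herbivore AND legs ≥ 2 — holds for all the 'Group A' cases and none of the 'Group B' cases.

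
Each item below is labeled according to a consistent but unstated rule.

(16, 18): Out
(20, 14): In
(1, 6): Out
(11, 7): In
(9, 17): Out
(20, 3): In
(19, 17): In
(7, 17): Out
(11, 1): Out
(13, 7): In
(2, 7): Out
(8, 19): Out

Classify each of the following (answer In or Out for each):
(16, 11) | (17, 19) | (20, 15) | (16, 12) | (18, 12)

In, Out, In, In, In

The common property of the 'In' items is: first > second AND sum ≥ 18. No 'Out' item has it.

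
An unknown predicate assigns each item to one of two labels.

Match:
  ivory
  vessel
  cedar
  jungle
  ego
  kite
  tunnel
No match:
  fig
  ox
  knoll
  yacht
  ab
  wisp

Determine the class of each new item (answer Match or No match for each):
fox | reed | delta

No match, Match, Match

The common property of the 'Match' items is: has ≥ 2 vowels. No 'No match' item has it.
fox: 1 vowel — does not pass, so No match. reed: 2 vowels — satisfies this, so Match. delta: 2 vowels — satisfies this, so Match.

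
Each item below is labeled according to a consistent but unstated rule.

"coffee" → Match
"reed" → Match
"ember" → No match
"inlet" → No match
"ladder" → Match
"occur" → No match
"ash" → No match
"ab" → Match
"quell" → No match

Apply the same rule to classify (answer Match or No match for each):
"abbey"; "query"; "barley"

No match, No match, Match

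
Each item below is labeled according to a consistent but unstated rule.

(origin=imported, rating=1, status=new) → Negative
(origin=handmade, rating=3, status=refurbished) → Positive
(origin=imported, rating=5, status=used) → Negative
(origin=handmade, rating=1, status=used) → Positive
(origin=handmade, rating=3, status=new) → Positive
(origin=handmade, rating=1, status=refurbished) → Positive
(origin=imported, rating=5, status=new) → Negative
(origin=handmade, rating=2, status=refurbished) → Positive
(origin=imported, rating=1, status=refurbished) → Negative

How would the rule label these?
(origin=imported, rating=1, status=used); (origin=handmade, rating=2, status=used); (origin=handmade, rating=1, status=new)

Negative, Positive, Positive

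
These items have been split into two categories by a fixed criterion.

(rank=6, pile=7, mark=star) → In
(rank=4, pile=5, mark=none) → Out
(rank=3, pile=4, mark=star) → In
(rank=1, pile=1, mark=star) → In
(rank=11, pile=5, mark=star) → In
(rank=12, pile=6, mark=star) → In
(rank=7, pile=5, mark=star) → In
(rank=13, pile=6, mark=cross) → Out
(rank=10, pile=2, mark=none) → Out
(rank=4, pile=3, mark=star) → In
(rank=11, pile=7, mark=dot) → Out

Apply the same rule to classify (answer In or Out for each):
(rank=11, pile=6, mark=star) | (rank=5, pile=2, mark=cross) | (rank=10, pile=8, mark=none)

The classifier is using: mark is star.
In: (rank=11, pile=6, mark=star), since mark is star. Out: (rank=5, pile=2, mark=cross), since mark is cross. Out: (rank=10, pile=8, mark=none), since mark is none.

In, Out, Out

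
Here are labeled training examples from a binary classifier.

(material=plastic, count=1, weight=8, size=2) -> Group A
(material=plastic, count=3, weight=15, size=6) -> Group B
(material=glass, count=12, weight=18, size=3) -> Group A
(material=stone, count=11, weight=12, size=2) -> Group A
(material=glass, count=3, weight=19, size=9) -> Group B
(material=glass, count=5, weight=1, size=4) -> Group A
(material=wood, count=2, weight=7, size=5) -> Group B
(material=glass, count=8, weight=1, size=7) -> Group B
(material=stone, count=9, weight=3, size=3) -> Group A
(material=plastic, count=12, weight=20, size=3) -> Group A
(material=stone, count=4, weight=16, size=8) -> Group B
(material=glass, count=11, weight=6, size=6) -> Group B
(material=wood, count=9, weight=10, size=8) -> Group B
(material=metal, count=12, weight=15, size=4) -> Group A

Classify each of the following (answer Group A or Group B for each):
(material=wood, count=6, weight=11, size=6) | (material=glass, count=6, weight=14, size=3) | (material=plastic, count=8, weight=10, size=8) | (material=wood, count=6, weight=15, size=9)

Every 'Group A' example satisfies: size ≤ 4. None of the 'Group B' examples do.
(material=wood, count=6, weight=11, size=6) — size = 6, hence Group B. (material=glass, count=6, weight=14, size=3) — size = 3, hence Group A. (material=plastic, count=8, weight=10, size=8) — size = 8, hence Group B. (material=wood, count=6, weight=15, size=9) — size = 9, hence Group B.

Group B, Group A, Group B, Group B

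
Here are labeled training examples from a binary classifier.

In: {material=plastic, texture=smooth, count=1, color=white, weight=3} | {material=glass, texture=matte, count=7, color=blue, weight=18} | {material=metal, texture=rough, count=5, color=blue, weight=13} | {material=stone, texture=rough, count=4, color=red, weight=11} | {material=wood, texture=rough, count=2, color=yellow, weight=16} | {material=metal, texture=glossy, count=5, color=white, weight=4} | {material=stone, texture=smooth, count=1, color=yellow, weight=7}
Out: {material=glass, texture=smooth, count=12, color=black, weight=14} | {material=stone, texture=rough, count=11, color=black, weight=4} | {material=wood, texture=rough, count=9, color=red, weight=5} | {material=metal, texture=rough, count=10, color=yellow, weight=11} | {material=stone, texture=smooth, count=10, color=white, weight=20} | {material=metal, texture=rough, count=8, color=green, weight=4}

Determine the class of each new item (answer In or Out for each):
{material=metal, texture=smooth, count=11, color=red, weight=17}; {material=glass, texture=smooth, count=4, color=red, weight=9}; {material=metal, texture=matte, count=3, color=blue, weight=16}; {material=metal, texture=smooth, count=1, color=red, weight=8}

Out, In, In, In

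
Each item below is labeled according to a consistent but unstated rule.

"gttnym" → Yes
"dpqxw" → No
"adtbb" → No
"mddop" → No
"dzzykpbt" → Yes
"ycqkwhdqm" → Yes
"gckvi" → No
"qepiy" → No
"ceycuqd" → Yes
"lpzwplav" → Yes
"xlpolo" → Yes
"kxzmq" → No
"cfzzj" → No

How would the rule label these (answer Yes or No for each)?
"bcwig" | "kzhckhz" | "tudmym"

No, Yes, Yes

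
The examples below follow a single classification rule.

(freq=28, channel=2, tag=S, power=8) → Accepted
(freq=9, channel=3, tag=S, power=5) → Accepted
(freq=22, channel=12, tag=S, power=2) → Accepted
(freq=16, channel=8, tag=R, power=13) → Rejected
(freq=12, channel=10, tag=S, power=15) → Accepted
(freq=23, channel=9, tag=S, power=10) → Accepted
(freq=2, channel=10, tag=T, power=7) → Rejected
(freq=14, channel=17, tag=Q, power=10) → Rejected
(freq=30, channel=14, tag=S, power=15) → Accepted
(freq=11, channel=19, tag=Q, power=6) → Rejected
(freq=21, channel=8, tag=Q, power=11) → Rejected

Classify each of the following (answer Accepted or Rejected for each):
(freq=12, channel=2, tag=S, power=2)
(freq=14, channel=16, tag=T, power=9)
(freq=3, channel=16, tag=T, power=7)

Checking candidate rules against both groups, what survives is: tag is S.
(freq=12, channel=2, tag=S, power=2): tag is S — qualifies, so Accepted. (freq=14, channel=16, tag=T, power=9): tag is T — does not pass, so Rejected. (freq=3, channel=16, tag=T, power=7): tag is T — does not pass, so Rejected.

Accepted, Rejected, Rejected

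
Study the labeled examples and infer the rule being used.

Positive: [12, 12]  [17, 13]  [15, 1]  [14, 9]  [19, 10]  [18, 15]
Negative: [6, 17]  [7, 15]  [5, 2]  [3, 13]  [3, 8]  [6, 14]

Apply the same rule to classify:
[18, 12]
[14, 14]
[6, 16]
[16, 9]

Positive, Positive, Negative, Positive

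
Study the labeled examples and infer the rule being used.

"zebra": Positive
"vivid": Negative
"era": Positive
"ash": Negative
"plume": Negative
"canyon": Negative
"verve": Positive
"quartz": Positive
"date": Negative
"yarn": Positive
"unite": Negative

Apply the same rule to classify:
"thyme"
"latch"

Negative, Negative

The common property of the 'Positive' items is: contains 'r'. No 'Negative' item has it.
Negative: "thyme", since no 'r'. Negative: "latch", since no 'r'.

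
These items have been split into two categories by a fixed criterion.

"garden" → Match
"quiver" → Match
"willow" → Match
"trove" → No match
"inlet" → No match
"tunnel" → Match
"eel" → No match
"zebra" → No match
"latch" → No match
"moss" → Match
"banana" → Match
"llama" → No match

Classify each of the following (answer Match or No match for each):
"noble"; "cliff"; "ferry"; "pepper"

No match, No match, No match, Match

The distinguishing property — even length — holds for all the 'Match' cases and none of the 'No match' cases.
"noble" → length 5 → No match.
"cliff" → length 5 → No match.
"ferry" → length 5 → No match.
"pepper" → length 6 → Match.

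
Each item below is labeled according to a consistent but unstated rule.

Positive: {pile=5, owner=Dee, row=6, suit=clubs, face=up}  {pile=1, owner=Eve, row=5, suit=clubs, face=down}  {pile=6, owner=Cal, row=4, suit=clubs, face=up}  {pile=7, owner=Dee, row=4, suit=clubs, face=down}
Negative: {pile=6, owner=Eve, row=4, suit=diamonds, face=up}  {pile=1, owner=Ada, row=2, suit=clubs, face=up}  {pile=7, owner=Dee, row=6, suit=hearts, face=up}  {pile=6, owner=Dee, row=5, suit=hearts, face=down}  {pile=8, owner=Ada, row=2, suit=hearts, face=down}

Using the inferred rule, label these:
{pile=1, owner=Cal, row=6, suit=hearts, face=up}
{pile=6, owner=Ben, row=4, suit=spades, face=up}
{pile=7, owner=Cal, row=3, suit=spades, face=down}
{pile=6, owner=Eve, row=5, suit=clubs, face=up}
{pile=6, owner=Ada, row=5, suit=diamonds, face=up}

'Positive' ⟺ suit is clubs AND row ≥ 4.
{pile=1, owner=Cal, row=6, suit=hearts, face=up}: suit is hearts, row = 6, fails this test → Negative.
{pile=6, owner=Ben, row=4, suit=spades, face=up}: suit is spades, row = 4, fails this test → Negative.
{pile=7, owner=Cal, row=3, suit=spades, face=down}: suit is spades, row = 3, fails this test → Negative.
{pile=6, owner=Eve, row=5, suit=clubs, face=up}: suit is clubs, row = 5, has this property → Positive.
{pile=6, owner=Ada, row=5, suit=diamonds, face=up}: suit is diamonds, row = 5, fails this test → Negative.

Negative, Negative, Negative, Positive, Negative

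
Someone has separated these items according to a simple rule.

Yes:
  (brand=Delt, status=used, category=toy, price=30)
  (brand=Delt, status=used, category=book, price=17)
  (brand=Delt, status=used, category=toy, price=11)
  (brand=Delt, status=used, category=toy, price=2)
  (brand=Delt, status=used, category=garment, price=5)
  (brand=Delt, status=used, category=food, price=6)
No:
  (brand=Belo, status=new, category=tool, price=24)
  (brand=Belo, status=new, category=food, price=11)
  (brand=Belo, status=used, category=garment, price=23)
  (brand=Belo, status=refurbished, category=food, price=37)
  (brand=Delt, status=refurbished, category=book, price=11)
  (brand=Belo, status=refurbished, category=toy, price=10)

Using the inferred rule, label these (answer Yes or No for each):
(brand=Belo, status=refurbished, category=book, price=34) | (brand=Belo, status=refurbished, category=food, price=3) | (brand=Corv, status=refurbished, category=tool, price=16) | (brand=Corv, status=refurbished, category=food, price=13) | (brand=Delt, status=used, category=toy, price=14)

The common property of the 'Yes' items is: brand is Delt AND status is used. No 'No' item has it.
(brand=Belo, status=refurbished, category=book, price=34): brand is Belo, status is refurbished — does not satisfy this, so No. (brand=Belo, status=refurbished, category=food, price=3): brand is Belo, status is refurbished — does not satisfy this, so No. (brand=Corv, status=refurbished, category=tool, price=16): brand is Corv, status is refurbished — does not satisfy this, so No. (brand=Corv, status=refurbished, category=food, price=13): brand is Corv, status is refurbished — does not satisfy this, so No. (brand=Delt, status=used, category=toy, price=14): brand is Delt, status is used — matches, so Yes.

No, No, No, No, Yes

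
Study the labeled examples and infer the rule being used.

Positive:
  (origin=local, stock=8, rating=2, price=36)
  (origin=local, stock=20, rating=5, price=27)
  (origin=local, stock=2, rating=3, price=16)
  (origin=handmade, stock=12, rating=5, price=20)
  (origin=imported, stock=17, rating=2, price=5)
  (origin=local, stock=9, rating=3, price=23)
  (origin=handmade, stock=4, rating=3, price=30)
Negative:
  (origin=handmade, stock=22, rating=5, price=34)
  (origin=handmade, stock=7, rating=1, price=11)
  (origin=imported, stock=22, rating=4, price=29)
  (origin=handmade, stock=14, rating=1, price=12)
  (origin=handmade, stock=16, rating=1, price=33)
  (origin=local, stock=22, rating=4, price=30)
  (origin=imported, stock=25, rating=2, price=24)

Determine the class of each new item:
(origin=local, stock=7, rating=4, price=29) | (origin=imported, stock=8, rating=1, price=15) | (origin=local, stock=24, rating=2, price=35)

'Positive' ⟺ rating ≥ 2 AND stock ≤ 20.
(origin=local, stock=7, rating=4, price=29) → rating = 4, stock = 7 → Positive. (origin=imported, stock=8, rating=1, price=15) → rating = 1, stock = 8 → Negative. (origin=local, stock=24, rating=2, price=35) → rating = 2, stock = 24 → Negative.

Positive, Negative, Negative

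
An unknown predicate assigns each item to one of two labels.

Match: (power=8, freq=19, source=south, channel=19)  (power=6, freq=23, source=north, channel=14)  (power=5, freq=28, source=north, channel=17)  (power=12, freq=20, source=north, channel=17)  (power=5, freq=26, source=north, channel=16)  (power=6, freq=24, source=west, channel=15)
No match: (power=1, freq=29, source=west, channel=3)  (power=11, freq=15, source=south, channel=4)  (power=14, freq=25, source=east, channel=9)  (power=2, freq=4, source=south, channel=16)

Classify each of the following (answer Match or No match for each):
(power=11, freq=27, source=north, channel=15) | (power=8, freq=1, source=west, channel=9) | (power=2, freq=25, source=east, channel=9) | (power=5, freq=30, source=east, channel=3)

A rule that fits every label: channel ≥ 14 AND power ≥ 5 — true of each 'Match' example, false of each 'No match' one.
(power=11, freq=27, source=north, channel=15): Match (channel = 15, power = 11).
(power=8, freq=1, source=west, channel=9): No match (channel = 9, power = 8).
(power=2, freq=25, source=east, channel=9): No match (channel = 9, power = 2).
(power=5, freq=30, source=east, channel=3): No match (channel = 3, power = 5).

Match, No match, No match, No match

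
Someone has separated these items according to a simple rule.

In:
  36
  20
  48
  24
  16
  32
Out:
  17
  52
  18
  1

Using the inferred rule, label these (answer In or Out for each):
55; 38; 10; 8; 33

Out, Out, Out, In, Out

One predicate separates the groups cleanly: multiple of 4 AND at most 48.
55 — 55 = 4·13 + 3, 55 > 48, hence Out. 38 — 38 = 4·9 + 2, 38 ≤ 48, hence Out. 10 — 10 = 4·2 + 2, 10 ≤ 48, hence Out. 8 — 8 = 4·2, 8 ≤ 48, hence In. 33 — 33 = 4·8 + 1, 33 ≤ 48, hence Out.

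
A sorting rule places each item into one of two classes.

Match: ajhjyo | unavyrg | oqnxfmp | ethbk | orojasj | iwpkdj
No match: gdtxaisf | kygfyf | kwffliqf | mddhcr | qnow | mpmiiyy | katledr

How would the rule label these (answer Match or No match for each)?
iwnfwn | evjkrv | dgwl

Match, Match, No match

A rule that fits every label: starts with a vowel — true of each 'Match' example, false of each 'No match' one.
iwnfwn: starts with 'i', satisfies this → Match. evjkrv: starts with 'e', satisfies this → Match. dgwl: starts with 'd', doesn't match → No match.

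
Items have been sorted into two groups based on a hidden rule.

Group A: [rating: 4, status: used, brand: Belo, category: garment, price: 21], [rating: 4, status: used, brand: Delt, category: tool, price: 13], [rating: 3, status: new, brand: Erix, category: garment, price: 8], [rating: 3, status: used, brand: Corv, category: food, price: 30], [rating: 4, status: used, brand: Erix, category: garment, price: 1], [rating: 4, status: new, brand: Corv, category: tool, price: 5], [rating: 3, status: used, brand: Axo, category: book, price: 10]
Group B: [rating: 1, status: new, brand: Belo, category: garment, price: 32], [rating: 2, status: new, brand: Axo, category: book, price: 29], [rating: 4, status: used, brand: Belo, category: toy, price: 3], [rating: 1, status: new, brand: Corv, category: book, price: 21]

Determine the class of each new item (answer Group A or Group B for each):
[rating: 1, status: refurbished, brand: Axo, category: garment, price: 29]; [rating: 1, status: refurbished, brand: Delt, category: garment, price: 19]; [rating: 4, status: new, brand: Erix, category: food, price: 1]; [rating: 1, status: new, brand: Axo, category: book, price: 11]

Group B, Group B, Group A, Group B

The rule appears to be: rating ≥ 3 AND price ≠ 3.
Group B: [rating: 1, status: refurbished, brand: Axo, category: garment, price: 29], since rating = 1, price = 29. Group B: [rating: 1, status: refurbished, brand: Delt, category: garment, price: 19], since rating = 1, price = 19. Group A: [rating: 4, status: new, brand: Erix, category: food, price: 1], since rating = 4, price = 1. Group B: [rating: 1, status: new, brand: Axo, category: book, price: 11], since rating = 1, price = 11.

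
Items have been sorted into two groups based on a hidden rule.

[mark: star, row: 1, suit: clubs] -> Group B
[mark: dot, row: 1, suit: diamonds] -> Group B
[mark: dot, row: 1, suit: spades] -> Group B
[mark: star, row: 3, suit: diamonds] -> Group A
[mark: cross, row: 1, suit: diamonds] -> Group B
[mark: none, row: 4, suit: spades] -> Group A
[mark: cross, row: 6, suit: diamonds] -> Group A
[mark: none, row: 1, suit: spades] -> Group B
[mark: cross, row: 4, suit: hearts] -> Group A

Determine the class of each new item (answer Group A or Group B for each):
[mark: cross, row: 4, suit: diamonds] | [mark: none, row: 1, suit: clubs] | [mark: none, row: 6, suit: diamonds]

Group A, Group B, Group A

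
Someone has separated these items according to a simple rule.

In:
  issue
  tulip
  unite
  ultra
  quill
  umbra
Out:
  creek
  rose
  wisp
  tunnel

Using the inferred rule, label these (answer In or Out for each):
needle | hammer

Out, Out

Every 'In' example satisfies: odd length AND contains 'u'. None of the 'Out' examples do.
needle: Out (length 6, no 'u').
hammer: Out (length 6, no 'u').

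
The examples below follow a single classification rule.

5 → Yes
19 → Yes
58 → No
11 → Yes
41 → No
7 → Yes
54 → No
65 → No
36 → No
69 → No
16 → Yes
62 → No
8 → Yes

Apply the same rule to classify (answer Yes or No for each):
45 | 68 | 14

The rule appears to be: at most 19.
45: 45 > 19 — doesn't match, so No.
68: 68 > 19 — doesn't match, so No.
14: 14 ≤ 19 — checks out, so Yes.

No, No, Yes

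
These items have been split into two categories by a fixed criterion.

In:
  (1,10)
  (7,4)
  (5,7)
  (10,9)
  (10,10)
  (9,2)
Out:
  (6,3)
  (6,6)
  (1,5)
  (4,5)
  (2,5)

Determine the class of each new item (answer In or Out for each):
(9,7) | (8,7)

The classifier is using: max ≥ 7.
(9,7): max 9, checks out → In. (8,7): max 8, checks out → In.

In, In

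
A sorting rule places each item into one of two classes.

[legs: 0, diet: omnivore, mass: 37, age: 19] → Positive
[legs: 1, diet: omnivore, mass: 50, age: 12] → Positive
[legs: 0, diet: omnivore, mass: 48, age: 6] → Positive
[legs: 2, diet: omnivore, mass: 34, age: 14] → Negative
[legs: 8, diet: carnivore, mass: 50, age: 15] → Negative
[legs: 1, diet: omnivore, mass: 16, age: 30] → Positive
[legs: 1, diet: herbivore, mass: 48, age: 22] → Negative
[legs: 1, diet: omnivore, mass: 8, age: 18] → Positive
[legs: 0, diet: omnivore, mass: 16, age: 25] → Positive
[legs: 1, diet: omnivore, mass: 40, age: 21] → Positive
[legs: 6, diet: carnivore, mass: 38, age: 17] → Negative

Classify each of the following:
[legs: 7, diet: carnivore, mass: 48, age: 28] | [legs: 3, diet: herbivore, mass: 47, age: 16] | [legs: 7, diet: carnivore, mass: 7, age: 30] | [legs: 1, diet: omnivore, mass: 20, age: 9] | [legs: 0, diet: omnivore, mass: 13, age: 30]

Negative, Negative, Negative, Positive, Positive

All 'Positive' examples share one property — diet is omnivore AND legs ≤ 1 — and every 'Negative' example lacks it.
[legs: 7, diet: carnivore, mass: 48, age: 28] → diet is carnivore, legs = 7 → Negative. [legs: 3, diet: herbivore, mass: 47, age: 16] → diet is herbivore, legs = 3 → Negative. [legs: 7, diet: carnivore, mass: 7, age: 30] → diet is carnivore, legs = 7 → Negative. [legs: 1, diet: omnivore, mass: 20, age: 9] → diet is omnivore, legs = 1 → Positive. [legs: 0, diet: omnivore, mass: 13, age: 30] → diet is omnivore, legs = 0 → Positive.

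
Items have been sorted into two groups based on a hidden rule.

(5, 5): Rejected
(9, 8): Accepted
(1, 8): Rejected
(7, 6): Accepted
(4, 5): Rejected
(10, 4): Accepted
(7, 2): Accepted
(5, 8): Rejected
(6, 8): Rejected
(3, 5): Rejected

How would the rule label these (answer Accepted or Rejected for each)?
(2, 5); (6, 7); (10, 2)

Rejected, Rejected, Accepted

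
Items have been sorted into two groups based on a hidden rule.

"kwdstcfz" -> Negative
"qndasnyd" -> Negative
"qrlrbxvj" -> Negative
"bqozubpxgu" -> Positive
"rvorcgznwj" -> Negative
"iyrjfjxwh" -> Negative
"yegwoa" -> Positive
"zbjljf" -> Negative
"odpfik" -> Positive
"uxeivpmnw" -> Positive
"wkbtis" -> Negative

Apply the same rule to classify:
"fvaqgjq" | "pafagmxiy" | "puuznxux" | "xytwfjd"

A rule that fits every label: has ≥ 2 vowels — true of each 'Positive' example, false of each 'Negative' one.
Negative: "fvaqgjq", since 1 vowel. Positive: "pafagmxiy", since 3 vowels. Positive: "puuznxux", since 3 vowels. Negative: "xytwfjd", since 0 vowels.

Negative, Positive, Positive, Negative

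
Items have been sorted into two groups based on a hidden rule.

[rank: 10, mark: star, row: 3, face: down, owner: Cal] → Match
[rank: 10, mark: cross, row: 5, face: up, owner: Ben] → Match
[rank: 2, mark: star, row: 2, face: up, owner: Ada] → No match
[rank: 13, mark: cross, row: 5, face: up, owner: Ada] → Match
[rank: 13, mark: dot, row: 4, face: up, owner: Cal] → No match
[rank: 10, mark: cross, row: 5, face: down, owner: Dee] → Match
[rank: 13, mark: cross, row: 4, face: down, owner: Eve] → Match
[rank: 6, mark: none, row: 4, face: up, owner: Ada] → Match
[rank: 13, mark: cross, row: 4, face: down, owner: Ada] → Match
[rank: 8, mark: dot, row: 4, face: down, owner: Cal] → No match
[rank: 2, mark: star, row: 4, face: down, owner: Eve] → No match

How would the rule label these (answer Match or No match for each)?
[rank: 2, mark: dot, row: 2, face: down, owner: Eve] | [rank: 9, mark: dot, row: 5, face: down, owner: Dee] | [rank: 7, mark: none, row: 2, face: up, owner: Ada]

The classifier is using: mark is not dot AND rank ≥ 6.

No match, No match, Match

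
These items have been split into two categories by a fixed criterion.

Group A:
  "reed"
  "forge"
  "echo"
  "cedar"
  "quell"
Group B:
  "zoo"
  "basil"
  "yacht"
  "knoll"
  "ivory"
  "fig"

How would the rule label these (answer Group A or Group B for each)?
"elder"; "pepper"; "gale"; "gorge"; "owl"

Group A, Group A, Group A, Group A, Group B

A rule that fits every label: contains 'e' — true of each 'Group A' example, false of each 'Group B' one.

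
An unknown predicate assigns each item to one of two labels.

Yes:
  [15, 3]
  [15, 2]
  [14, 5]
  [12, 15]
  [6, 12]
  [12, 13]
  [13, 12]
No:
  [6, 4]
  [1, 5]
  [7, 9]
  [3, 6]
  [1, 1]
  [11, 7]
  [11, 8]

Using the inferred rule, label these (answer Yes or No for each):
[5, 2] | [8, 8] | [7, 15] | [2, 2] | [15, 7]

No, No, Yes, No, Yes

All 'Yes' examples share one property — max ≥ 12 — and every 'No' example lacks it.
[5, 2]: max 5, does not fit → No.
[8, 8]: max 8, does not fit → No.
[7, 15]: max 15, checks out → Yes.
[2, 2]: max 2, does not fit → No.
[15, 7]: max 15, checks out → Yes.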